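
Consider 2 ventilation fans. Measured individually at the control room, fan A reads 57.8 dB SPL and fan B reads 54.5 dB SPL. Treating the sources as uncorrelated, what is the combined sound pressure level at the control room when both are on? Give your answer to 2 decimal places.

Add the sources as powers (linear), then convert back to dB:
L_total = 10·log₁₀(10^(57.8/10) + 10^(54.5/10)) = 10·log₁₀(884400) = 59.47 dB SPL.

59.47 dB SPL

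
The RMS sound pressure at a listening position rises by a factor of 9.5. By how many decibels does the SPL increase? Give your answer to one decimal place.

19.6 dB

Sound pressure is an amplitude quantity: ΔL = 20·log₁₀(p₂/p₁).
20·log₁₀(9.5) = 19.6 dB.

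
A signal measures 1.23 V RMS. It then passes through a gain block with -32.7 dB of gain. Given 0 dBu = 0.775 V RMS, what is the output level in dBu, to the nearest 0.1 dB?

-28.7 dBu

Input level: 20·log₁₀(1.23/0.775) = 4.01 dBu.
Output: 4.01 − 32.7 = -28.7 dBu.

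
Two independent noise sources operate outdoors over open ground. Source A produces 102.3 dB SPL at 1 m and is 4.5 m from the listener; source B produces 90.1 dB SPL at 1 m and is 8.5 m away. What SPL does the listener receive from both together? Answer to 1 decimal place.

89.3 dB SPL

At the listener: L_A = 102.3 − 20·log₁₀(4.5) = 89.24 dB; L_B = 90.1 − 20·log₁₀(8.5) = 71.51 dB.
Combined: 10·log₁₀(10^(89.24/10)+10^(71.51/10)) = 89.3 dB SPL.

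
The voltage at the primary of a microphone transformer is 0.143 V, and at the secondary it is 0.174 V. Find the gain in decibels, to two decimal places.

1.70 dB

Voltage is an amplitude quantity, so gain = 20·log₁₀(V_out/V_in).
20·log₁₀(0.174/0.143) = 20·log₁₀(1.217) = 1.70 dB.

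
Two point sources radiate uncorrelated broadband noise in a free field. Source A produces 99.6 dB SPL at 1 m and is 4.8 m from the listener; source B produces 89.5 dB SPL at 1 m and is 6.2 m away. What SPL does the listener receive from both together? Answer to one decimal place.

86.2 dB SPL

At the listener: L_A = 99.6 − 20·log₁₀(4.8) = 85.98 dB; L_B = 89.5 − 20·log₁₀(6.2) = 73.65 dB.
Combined: 10·log₁₀(10^(85.98/10)+10^(73.65/10)) = 86.2 dB SPL.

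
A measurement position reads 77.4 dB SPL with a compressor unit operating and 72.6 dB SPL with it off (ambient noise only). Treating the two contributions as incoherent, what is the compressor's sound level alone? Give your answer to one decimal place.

75.7 dB SPL

Remove the background by subtracting linear intensities:
L_src = 10·log₁₀(10^(77.4/10) − 10^(72.6/10)) = 10·log₁₀(36760000) = 75.7 dB SPL.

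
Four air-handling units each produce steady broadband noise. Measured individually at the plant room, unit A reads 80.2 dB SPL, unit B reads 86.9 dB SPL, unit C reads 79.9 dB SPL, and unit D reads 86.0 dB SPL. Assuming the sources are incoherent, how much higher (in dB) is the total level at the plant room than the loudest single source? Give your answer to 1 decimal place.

Uncorrelated sources add in intensity (power), not in dB.
L_total = 10·log₁₀(10^(80.2/10) + 10^(86.9/10) + 10^(79.9/10) + 10^(86.0/10)) = 90.38 dB SPL.
Excess over the loudest (86.9 dB): 90.38 − 86.9 = 3.5 dB.

3.5 dB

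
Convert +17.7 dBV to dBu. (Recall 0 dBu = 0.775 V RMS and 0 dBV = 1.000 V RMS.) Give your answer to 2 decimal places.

The offset between the scales is 20·log₁₀(0.775/1.000) = −2.214 dB.
So dBu = +17.7 + 2.214 = +19.91 dBu.

+19.91 dBu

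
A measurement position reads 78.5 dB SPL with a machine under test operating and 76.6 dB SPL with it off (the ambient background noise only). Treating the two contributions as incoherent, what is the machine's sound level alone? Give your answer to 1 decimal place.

74.0 dB SPL

Subtract intensities: L_src = 10·log₁₀(10^(L_total/10) − 10^(L_bg/10)).
L_src = 10·log₁₀(10^(78.5/10) − 10^(76.6/10)) = 10·log₁₀(25090000) = 74.0 dB SPL.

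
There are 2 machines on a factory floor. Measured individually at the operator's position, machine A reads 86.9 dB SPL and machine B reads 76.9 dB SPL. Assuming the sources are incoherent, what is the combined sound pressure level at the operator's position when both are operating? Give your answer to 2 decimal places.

87.31 dB SPL

Incoherent sources sum as intensities:
L_total = 10·log₁₀(10^(86.9/10) + 10^(76.9/10)) = 10·log₁₀(538800000) = 87.31 dB SPL.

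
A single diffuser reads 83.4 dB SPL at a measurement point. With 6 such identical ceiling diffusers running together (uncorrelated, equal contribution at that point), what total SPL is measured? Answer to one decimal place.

6 equal incoherent sources raise the level by 10·log₁₀(6) = 7.78 dB.
L_total = 83.4 + 7.78 = 91.2 dB SPL.

91.2 dB SPL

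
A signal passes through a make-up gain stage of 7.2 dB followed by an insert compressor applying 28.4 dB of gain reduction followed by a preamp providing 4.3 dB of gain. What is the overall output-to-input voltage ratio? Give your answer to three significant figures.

0.143

Net gain = 7.2 + (−28.4) + 4.3 = -16.9 dB.
Voltage ratio = 10^(-16.9/20) = 0.143.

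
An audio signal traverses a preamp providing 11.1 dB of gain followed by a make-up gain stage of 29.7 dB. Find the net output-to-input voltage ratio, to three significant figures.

110

Net gain = 11.1 + 29.7 = 40.8 dB.
Voltage ratio = 10^(40.8/20) = 110.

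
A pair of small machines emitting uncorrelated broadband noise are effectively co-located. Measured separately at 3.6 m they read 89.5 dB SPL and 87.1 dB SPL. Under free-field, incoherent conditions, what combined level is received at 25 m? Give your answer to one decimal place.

74.6 dB SPL

Combined at 3.6 m: 10·log₁₀(10^(89.5/10)+10^(87.1/10)) = 91.47 dB SPL.
Then apply −20·log₁₀(25/3.6) = -16.83 dB → 74.6 dB SPL.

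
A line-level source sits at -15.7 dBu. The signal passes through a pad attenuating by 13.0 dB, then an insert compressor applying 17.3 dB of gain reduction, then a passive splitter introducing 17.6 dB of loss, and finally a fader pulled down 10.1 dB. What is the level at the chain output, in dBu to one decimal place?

-73.7 dBu

Cascaded gains and losses add directly in dB.
-15.7 − 13.0 − 17.3 − 17.6 − 10.1 = -73.7 dBu.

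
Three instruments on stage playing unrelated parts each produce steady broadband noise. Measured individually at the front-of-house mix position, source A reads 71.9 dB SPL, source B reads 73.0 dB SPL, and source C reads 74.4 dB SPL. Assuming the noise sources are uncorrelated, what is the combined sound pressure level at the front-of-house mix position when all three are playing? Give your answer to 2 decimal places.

Uncorrelated sources add in intensity (power), not in dB.
L_total = 10·log₁₀(10^(71.9/10) + 10^(73.0/10) + 10^(74.4/10)) = 10·log₁₀(62980000) = 77.99 dB SPL.

77.99 dB SPL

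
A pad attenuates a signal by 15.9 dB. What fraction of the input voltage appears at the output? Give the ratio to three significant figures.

Voltage ratio = 10^(dB/20).
10^(-15.9/20) = 10^(-0.7950) = 0.160.

0.160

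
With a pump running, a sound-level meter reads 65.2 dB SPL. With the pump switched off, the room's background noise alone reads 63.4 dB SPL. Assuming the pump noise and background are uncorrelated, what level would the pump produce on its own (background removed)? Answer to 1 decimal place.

60.5 dB SPL

Remove the background by subtracting linear intensities:
L_src = 10·log₁₀(10^(65.2/10) − 10^(63.4/10)) = 10·log₁₀(1124000) = 60.5 dB SPL.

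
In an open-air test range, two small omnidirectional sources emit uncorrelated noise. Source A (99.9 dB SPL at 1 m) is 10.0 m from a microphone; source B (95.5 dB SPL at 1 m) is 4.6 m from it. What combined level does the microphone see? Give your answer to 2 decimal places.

84.24 dB SPL

At the listener: L_A = 99.9 − 20·log₁₀(10.0) = 79.900 dB; L_B = 95.5 − 20·log₁₀(4.6) = 82.245 dB.
Combined: 10·log₁₀(10^(79.900/10)+10^(82.245/10)) = 84.24 dB SPL.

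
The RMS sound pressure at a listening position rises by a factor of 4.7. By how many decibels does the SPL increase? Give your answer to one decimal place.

Sound pressure is an amplitude quantity: ΔL = 20·log₁₀(p₂/p₁).
20·log₁₀(4.7) = 13.4 dB.

13.4 dB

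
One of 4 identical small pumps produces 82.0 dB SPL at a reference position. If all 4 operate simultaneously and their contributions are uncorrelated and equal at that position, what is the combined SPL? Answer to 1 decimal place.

4 equal incoherent sources raise the level by 10·log₁₀(4) = 6.02 dB.
L_total = 82.0 + 6.02 = 88.0 dB SPL.

88.0 dB SPL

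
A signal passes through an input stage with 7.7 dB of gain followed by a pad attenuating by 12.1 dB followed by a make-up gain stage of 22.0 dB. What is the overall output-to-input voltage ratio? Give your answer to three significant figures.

7.59

Net gain = 7.7 + (−12.1) + 22.0 = 17.6 dB.
Voltage ratio = 10^(17.6/20) = 7.59.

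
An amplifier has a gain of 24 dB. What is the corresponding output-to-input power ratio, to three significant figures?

251

Power ratio = 10^(dB/10).
10^(24/10) = 10^(2.400) = 251.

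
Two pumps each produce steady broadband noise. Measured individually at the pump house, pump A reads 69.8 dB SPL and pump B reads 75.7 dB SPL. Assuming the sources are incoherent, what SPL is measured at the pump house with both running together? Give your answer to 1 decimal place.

76.7 dB SPL

Add the sources as powers (linear), then convert back to dB:
L_total = 10·log₁₀(10^(69.8/10) + 10^(75.7/10)) = 10·log₁₀(46700000) = 76.7 dB SPL.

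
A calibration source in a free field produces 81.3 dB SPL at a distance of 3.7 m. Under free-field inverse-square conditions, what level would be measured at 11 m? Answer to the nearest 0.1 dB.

Inverse-square spreading gives ΔL = −20·log₁₀(d₂/d₁).
ΔL = −20·log₁₀(11/3.7) = -9.46 dB, so L₂ = 81.3 + (-9.46) = 71.8 dB SPL.

71.8 dB SPL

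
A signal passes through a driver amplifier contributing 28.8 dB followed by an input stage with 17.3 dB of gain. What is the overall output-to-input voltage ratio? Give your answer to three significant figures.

Net gain = 28.8 + 17.3 = 46.1 dB.
Voltage ratio = 10^(46.1/20) = 202.

202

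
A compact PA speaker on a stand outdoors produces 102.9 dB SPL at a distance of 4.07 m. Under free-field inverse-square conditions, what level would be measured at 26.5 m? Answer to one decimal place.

Free-field point source: level drops by 20·log₁₀ of the distance ratio.
ΔL = −20·log₁₀(26.5/4.07) = -16.27 dB, so L₂ = 102.9 + (-16.27) = 86.6 dB SPL.

86.6 dB SPL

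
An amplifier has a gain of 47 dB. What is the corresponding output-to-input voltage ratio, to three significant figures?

Voltage ratio = 10^(dB/20).
10^(47/20) = 10^(2.350) = 224.

224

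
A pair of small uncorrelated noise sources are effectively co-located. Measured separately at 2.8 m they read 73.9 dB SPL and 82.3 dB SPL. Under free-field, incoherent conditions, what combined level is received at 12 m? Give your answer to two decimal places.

70.25 dB SPL

Combined at 2.8 m: 10·log₁₀(10^(73.9/10)+10^(82.3/10)) = 82.886 dB SPL.
Then apply −20·log₁₀(12/2.8) = -12.640 dB → 70.25 dB SPL.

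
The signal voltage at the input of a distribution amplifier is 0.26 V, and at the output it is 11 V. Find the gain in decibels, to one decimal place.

For a voltage ratio, dB = 20·log₁₀(V₂/V₁).
20·log₁₀(11/0.26) = 20·log₁₀(42.31) = 32.5 dB.

32.5 dB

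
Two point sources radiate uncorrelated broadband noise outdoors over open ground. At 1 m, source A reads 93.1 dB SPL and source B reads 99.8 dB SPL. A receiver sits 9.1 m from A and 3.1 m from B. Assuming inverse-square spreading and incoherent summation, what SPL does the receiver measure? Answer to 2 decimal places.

90.08 dB SPL

At the listener: L_A = 93.1 − 20·log₁₀(9.1) = 73.919 dB; L_B = 99.8 − 20·log₁₀(3.1) = 89.973 dB.
Combined: 10·log₁₀(10^(73.919/10)+10^(89.973/10)) = 90.08 dB SPL.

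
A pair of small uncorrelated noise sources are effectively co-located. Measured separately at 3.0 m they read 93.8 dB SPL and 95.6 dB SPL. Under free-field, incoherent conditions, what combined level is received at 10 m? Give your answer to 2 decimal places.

87.35 dB SPL

Combined at 3.0 m: 10·log₁₀(10^(93.8/10)+10^(95.6/10)) = 97.803 dB SPL.
Then apply −20·log₁₀(10/3.0) = -10.458 dB → 87.35 dB SPL.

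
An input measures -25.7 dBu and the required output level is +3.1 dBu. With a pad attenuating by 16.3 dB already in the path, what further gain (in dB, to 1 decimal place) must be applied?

45.1 dB

The required make-up gain is the shortfall in the dB sum.
G = +3.1 − (-25.7) + 16.3 = 45.1 dB.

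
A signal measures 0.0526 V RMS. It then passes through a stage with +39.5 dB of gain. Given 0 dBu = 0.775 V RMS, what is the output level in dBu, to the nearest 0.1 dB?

Input level: 20·log₁₀(0.0526/0.775) = -23.37 dBu.
Output: -23.37 + 39.5 = +16.1 dBu.

+16.1 dBu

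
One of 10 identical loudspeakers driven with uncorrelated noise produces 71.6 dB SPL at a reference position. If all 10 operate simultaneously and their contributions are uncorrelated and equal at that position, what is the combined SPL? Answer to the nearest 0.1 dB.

10 equal incoherent sources raise the level by 10·log₁₀(10) = 10.00 dB.
L_total = 71.6 + 10.00 = 81.6 dB SPL.

81.6 dB SPL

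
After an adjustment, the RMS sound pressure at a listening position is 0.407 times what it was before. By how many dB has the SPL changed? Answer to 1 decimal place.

-7.8 dB

Sound pressure is an amplitude quantity: ΔL = 20·log₁₀(p₂/p₁).
20·log₁₀(0.407) = -7.8 dB.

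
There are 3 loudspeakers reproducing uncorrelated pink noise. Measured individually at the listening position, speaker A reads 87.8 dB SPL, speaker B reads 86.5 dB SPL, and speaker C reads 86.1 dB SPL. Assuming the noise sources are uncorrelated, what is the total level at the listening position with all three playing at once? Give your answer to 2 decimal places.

91.63 dB SPL

Incoherent sources sum as intensities:
L_total = 10·log₁₀(10^(87.8/10) + 10^(86.5/10) + 10^(86.1/10)) = 10·log₁₀(1457000000) = 91.63 dB SPL.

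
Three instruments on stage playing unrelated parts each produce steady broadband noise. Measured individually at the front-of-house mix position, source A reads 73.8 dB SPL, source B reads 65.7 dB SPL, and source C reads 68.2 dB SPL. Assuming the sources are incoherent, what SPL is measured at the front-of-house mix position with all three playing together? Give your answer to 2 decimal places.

Incoherent sources sum as intensities:
L_total = 10·log₁₀(10^(73.8/10) + 10^(65.7/10) + 10^(68.2/10)) = 10·log₁₀(34310000) = 75.35 dB SPL.

75.35 dB SPL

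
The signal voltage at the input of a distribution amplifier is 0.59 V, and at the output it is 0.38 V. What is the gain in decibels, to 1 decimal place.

For a voltage ratio, dB = 20·log₁₀(V₂/V₁).
20·log₁₀(0.38/0.59) = 20·log₁₀(0.6441) = -3.8 dB.

-3.8 dB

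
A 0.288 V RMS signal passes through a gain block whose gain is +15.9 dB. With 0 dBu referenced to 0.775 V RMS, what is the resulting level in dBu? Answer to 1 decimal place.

+7.3 dBu

Input level: 20·log₁₀(0.288/0.775) = -8.60 dBu.
Output: -8.60 + 15.9 = +7.3 dBu.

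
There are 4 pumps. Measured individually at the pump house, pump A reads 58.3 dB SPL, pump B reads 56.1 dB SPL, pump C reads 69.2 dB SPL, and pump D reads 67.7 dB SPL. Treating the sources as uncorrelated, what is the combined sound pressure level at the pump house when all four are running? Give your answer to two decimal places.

71.84 dB SPL

Add the sources as powers (linear), then convert back to dB:
L_total = 10·log₁₀(10^(58.3/10) + 10^(56.1/10) + 10^(69.2/10) + 10^(67.7/10)) = 10·log₁₀(15290000) = 71.84 dB SPL.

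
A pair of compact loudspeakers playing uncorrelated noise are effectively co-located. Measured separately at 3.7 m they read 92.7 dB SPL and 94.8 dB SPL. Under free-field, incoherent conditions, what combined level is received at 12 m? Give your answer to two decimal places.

86.67 dB SPL

Combined at 3.7 m: 10·log₁₀(10^(92.7/10)+10^(94.8/10)) = 96.886 dB SPL.
Then apply −20·log₁₀(12/3.7) = -10.220 dB → 86.67 dB SPL.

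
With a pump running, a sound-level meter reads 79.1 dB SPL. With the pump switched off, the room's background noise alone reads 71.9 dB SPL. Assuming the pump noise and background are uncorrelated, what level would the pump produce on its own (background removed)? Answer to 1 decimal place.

78.2 dB SPL

Background correction is a power subtraction:
L_src = 10·log₁₀(10^(79.1/10) − 10^(71.9/10)) = 10·log₁₀(65790000) = 78.2 dB SPL.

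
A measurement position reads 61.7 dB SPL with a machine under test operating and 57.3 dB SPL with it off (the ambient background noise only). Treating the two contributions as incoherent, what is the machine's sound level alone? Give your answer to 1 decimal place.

Remove the background by subtracting linear intensities:
L_src = 10·log₁₀(10^(61.7/10) − 10^(57.3/10)) = 10·log₁₀(942100) = 59.7 dB SPL.

59.7 dB SPL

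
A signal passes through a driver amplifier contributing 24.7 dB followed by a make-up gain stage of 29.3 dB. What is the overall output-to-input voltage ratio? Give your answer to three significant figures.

Net gain = 24.7 + 29.3 = 54.0 dB.
Voltage ratio = 10^(54.0/20) = 501.

501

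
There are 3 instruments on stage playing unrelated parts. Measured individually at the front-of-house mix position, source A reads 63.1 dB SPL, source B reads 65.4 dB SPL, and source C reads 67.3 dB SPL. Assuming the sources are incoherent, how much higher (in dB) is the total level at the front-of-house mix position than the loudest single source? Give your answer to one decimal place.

3.1 dB

Add the sources as powers (linear), then convert back to dB:
L_total = 10·log₁₀(10^(63.1/10) + 10^(65.4/10) + 10^(67.3/10)) = 70.37 dB SPL.
Excess over the loudest (67.3 dB): 70.37 − 67.3 = 3.1 dB.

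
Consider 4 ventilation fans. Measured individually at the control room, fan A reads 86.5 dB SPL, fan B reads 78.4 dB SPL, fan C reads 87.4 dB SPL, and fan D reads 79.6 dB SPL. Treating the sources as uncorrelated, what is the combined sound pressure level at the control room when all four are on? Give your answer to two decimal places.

90.63 dB SPL

Add the sources as powers (linear), then convert back to dB:
L_total = 10·log₁₀(10^(86.5/10) + 10^(78.4/10) + 10^(87.4/10) + 10^(79.6/10)) = 10·log₁₀(1157000000) = 90.63 dB SPL.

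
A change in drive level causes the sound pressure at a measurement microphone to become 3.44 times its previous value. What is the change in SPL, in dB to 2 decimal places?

10.73 dB

Sound pressure is an amplitude quantity: ΔL = 20·log₁₀(p₂/p₁).
20·log₁₀(3.44) = 10.73 dB.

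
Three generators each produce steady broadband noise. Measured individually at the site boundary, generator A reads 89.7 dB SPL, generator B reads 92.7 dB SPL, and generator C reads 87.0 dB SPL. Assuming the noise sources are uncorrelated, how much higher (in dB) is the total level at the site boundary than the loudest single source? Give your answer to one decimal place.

Incoherent sources sum as intensities:
L_total = 10·log₁₀(10^(89.7/10) + 10^(92.7/10) + 10^(87.0/10)) = 95.18 dB SPL.
Excess over the loudest (92.7 dB): 95.18 − 92.7 = 2.5 dB.

2.5 dB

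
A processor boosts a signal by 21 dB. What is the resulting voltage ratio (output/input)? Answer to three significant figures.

Voltage ratio = 10^(dB/20).
10^(21/20) = 10^(1.050) = 11.2.

11.2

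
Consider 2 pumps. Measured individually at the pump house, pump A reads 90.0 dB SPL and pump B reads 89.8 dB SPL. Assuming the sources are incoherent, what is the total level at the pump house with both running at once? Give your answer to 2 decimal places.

Add the sources as powers (linear), then convert back to dB:
L_total = 10·log₁₀(10^(90.0/10) + 10^(89.8/10)) = 10·log₁₀(1955000000) = 92.91 dB SPL.

92.91 dB SPL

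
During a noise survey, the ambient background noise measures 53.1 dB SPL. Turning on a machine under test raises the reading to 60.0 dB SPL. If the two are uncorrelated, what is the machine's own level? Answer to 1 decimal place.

59.0 dB SPL

Background correction is a power subtraction:
L_src = 10·log₁₀(10^(60.0/10) − 10^(53.1/10)) = 10·log₁₀(795800) = 59.0 dB SPL.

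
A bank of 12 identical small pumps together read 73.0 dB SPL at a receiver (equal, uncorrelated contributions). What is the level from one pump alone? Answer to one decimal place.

62.2 dB SPL

12 equal incoherent sources add 10·log₁₀(12) = 10.79 dB over one source.
L_one = 73.0 − 10.79 = 62.2 dB SPL.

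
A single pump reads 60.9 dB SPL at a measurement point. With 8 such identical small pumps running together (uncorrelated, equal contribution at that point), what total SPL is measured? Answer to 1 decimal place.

69.9 dB SPL

8 equal incoherent sources raise the level by 10·log₁₀(8) = 9.03 dB.
L_total = 60.9 + 9.03 = 69.9 dB SPL.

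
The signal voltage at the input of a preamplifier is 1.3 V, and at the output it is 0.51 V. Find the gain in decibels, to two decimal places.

-8.13 dB

Voltage is an amplitude quantity, so gain = 20·log₁₀(V_out/V_in).
20·log₁₀(0.51/1.3) = 20·log₁₀(0.3923) = -8.13 dB.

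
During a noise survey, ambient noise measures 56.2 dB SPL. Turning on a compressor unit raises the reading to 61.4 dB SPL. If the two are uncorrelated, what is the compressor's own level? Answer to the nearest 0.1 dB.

Background correction is a power subtraction:
L_src = 10·log₁₀(10^(61.4/10) − 10^(56.2/10)) = 10·log₁₀(963500) = 59.8 dB SPL.

59.8 dB SPL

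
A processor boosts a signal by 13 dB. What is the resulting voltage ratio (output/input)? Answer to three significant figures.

Voltage ratio = 10^(dB/20).
10^(13/20) = 10^(0.6500) = 4.47.

4.47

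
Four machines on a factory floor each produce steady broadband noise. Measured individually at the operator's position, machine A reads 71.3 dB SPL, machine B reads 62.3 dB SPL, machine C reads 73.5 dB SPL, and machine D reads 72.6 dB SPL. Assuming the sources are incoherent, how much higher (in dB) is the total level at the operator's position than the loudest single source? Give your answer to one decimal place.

4.0 dB

Incoherent sources sum as intensities:
L_total = 10·log₁₀(10^(71.3/10) + 10^(62.3/10) + 10^(73.5/10) + 10^(72.6/10)) = 77.46 dB SPL.
Excess over the loudest (73.5 dB): 77.46 − 73.5 = 4.0 dB.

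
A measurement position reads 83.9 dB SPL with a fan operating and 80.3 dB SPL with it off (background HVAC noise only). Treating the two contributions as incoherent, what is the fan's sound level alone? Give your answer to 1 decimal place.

Background correction is a power subtraction:
L_src = 10·log₁₀(10^(83.9/10) − 10^(80.3/10)) = 10·log₁₀(138300000) = 81.4 dB SPL.

81.4 dB SPL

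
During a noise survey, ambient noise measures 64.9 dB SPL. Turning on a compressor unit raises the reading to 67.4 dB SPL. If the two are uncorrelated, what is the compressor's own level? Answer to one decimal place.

Subtract intensities: L_src = 10·log₁₀(10^(L_total/10) − 10^(L_bg/10)).
L_src = 10·log₁₀(10^(67.4/10) − 10^(64.9/10)) = 10·log₁₀(2405000) = 63.8 dB SPL.

63.8 dB SPL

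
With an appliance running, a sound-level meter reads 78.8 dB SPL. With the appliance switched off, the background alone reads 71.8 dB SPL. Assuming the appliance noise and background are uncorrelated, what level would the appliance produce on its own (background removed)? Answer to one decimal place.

77.8 dB SPL

Subtract intensities: L_src = 10·log₁₀(10^(L_total/10) − 10^(L_bg/10)).
L_src = 10·log₁₀(10^(78.8/10) − 10^(71.8/10)) = 10·log₁₀(60720000) = 77.8 dB SPL.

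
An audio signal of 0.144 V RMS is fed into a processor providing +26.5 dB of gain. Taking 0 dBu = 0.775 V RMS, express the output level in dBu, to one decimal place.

Input level: 20·log₁₀(0.144/0.775) = -14.62 dBu.
Output: -14.62 + 26.5 = +11.9 dBu.

+11.9 dBu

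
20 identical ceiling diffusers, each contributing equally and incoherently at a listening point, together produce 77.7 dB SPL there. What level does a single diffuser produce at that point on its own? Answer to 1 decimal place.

20 equal incoherent sources add 10·log₁₀(20) = 13.01 dB over one source.
L_one = 77.7 − 13.01 = 64.7 dB SPL.

64.7 dB SPL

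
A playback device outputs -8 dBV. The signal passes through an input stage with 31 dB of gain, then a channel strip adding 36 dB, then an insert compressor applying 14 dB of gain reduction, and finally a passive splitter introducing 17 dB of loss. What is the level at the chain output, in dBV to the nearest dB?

In dB, series stages simply add:
-8 + 31 + 36 − 14 − 17 = +28 dBV.

+28 dBV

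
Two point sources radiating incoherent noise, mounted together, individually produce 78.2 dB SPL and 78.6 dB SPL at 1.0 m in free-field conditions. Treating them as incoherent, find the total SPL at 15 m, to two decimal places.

Combined at 1.0 m: 10·log₁₀(10^(78.2/10)+10^(78.6/10)) = 81.415 dB SPL.
Then apply −20·log₁₀(15/1.0) = -23.522 dB → 57.89 dB SPL.

57.89 dB SPL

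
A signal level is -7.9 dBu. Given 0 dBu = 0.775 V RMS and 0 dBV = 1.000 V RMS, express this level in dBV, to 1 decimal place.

The offset between the scales is 20·log₁₀(0.775/1.000) = −2.214 dB.
So dBV = -7.9 − 2.214 = -10.1 dBV.

-10.1 dBV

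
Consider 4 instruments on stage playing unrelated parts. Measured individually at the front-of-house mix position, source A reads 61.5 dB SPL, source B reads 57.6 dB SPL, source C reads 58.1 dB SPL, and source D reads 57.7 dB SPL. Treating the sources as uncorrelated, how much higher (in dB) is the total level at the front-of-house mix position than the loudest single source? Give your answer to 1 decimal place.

Add the sources as powers (linear), then convert back to dB:
L_total = 10·log₁₀(10^(61.5/10) + 10^(57.6/10) + 10^(58.1/10) + 10^(57.7/10)) = 65.08 dB SPL.
Excess over the loudest (61.5 dB): 65.08 − 61.5 = 3.6 dB.

3.6 dB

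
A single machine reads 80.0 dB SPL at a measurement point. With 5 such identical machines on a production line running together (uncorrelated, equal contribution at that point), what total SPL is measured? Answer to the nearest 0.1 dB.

87.0 dB SPL

5 equal incoherent sources raise the level by 10·log₁₀(5) = 6.99 dB.
L_total = 80.0 + 6.99 = 87.0 dB SPL.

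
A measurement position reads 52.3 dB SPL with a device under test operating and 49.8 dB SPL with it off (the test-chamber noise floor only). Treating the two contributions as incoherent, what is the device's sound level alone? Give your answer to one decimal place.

Subtract intensities: L_src = 10·log₁₀(10^(L_total/10) − 10^(L_bg/10)).
L_src = 10·log₁₀(10^(52.3/10) − 10^(49.8/10)) = 10·log₁₀(74330) = 48.7 dB SPL.

48.7 dB SPL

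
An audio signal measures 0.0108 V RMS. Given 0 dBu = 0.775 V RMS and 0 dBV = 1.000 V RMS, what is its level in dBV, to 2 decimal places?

-39.33 dBV

dBV = 20·log₁₀(V / 1.000 V).
20·log₁₀(0.0108/1.000) = -39.33 dBV.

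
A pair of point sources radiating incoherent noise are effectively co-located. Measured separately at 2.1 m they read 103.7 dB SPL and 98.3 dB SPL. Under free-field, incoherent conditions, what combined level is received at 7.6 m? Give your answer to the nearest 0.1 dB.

Combined at 2.1 m: 10·log₁₀(10^(103.7/10)+10^(98.3/10)) = 104.80 dB SPL.
Then apply −20·log₁₀(7.6/2.1) = -11.17 dB → 93.6 dB SPL.

93.6 dB SPL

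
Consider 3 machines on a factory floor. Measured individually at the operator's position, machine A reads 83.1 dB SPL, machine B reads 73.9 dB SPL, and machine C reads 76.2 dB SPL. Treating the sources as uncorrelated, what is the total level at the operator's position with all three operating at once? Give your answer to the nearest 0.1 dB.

84.3 dB SPL

Uncorrelated sources add in intensity (power), not in dB.
L_total = 10·log₁₀(10^(83.1/10) + 10^(73.9/10) + 10^(76.2/10)) = 10·log₁₀(270400000) = 84.3 dB SPL.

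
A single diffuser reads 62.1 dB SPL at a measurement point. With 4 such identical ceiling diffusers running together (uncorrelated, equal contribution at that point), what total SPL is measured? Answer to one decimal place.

4 equal incoherent sources raise the level by 10·log₁₀(4) = 6.02 dB.
L_total = 62.1 + 6.02 = 68.1 dB SPL.

68.1 dB SPL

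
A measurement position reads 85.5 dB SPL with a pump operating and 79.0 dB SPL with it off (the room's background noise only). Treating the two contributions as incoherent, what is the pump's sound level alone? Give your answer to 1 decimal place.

84.4 dB SPL

Background correction is a power subtraction:
L_src = 10·log₁₀(10^(85.5/10) − 10^(79.0/10)) = 10·log₁₀(275400000) = 84.4 dB SPL.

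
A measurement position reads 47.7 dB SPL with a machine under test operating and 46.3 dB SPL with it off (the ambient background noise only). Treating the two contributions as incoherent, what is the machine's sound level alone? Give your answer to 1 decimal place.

42.1 dB SPL

Remove the background by subtracting linear intensities:
L_src = 10·log₁₀(10^(47.7/10) − 10^(46.3/10)) = 10·log₁₀(16230) = 42.1 dB SPL.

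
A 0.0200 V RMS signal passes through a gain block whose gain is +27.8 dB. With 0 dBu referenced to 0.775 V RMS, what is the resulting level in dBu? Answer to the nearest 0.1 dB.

Input level: 20·log₁₀(0.0200/0.775) = -31.77 dBu.
Output: -31.77 + 27.8 = -4.0 dBu.

-4.0 dBu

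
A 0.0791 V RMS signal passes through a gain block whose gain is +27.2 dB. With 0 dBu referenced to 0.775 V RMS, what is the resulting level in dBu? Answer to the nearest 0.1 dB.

Input level: 20·log₁₀(0.0791/0.775) = -19.82 dBu.
Output: -19.82 + 27.2 = +7.4 dBu.

+7.4 dBu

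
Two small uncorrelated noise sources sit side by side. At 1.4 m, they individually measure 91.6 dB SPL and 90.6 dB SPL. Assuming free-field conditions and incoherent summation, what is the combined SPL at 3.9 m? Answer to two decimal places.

85.24 dB SPL

Combined at 1.4 m: 10·log₁₀(10^(91.6/10)+10^(90.6/10)) = 94.139 dB SPL.
Then apply −20·log₁₀(3.9/1.4) = -8.899 dB → 85.24 dB SPL.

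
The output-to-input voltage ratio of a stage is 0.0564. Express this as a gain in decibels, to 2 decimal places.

-24.97 dB

For a voltage ratio, dB = 20·log₁₀(V₂/V₁).
20·log₁₀(0.0564) = -24.97 dB.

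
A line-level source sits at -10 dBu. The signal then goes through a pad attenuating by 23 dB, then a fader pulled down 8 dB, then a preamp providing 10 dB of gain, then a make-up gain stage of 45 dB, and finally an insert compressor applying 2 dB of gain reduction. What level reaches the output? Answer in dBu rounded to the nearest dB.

+12 dBu

Cascaded gains and losses add directly in dB.
-10 − 23 − 8 + 10 + 45 − 2 = +12 dBu.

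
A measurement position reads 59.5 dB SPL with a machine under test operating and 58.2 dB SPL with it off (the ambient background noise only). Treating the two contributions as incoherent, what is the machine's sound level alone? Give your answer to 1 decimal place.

53.6 dB SPL

Background correction is a power subtraction:
L_src = 10·log₁₀(10^(59.5/10) − 10^(58.2/10)) = 10·log₁₀(230600) = 53.6 dB SPL.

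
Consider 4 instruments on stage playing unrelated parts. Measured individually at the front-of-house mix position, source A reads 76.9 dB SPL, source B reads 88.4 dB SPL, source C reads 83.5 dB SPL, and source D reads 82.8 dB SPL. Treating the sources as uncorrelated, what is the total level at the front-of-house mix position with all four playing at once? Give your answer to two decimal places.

90.63 dB SPL

Uncorrelated sources add in intensity (power), not in dB.
L_total = 10·log₁₀(10^(76.9/10) + 10^(88.4/10) + 10^(83.5/10) + 10^(82.8/10)) = 10·log₁₀(1155000000) = 90.63 dB SPL.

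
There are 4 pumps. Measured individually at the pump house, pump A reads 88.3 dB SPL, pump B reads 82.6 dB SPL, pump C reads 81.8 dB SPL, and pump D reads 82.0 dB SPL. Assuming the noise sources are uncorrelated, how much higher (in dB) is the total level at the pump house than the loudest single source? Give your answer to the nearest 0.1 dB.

2.4 dB

Add the sources as powers (linear), then convert back to dB:
L_total = 10·log₁₀(10^(88.3/10) + 10^(82.6/10) + 10^(81.8/10) + 10^(82.0/10)) = 90.67 dB SPL.
Excess over the loudest (88.3 dB): 90.67 − 88.3 = 2.4 dB.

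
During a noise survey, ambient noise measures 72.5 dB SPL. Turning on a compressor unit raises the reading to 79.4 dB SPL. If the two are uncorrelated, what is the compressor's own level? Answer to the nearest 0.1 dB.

78.4 dB SPL

Remove the background by subtracting linear intensities:
L_src = 10·log₁₀(10^(79.4/10) − 10^(72.5/10)) = 10·log₁₀(69310000) = 78.4 dB SPL.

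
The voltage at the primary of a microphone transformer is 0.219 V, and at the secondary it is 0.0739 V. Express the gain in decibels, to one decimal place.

-9.4 dB

For a voltage ratio, dB = 20·log₁₀(V₂/V₁).
20·log₁₀(0.0739/0.219) = 20·log₁₀(0.3374) = -9.4 dB.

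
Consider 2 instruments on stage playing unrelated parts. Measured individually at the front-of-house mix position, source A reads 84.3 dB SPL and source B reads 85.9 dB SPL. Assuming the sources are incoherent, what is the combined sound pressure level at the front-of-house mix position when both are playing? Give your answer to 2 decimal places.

88.18 dB SPL

Add the sources as powers (linear), then convert back to dB:
L_total = 10·log₁₀(10^(84.3/10) + 10^(85.9/10)) = 10·log₁₀(658200000) = 88.18 dB SPL.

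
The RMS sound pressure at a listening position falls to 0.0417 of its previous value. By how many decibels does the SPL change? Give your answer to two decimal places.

Sound pressure is an amplitude quantity: ΔL = 20·log₁₀(p₂/p₁).
20·log₁₀(0.0417) = -27.60 dB.

-27.60 dB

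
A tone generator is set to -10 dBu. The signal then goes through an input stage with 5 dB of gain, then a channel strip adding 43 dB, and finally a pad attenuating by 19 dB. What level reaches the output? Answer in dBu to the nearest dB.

+19 dBu

In dB, series stages simply add:
-10 + 5 + 43 − 19 = +19 dBu.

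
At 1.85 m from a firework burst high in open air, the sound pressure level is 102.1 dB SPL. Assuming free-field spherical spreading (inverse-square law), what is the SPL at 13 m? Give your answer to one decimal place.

85.2 dB SPL

Free-field point source: level drops by 20·log₁₀ of the distance ratio.
ΔL = −20·log₁₀(13/1.85) = -16.94 dB, so L₂ = 102.1 + (-16.94) = 85.2 dB SPL.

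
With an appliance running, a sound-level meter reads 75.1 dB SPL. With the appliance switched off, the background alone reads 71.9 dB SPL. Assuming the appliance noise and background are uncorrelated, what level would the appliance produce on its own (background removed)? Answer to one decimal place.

72.3 dB SPL

Remove the background by subtracting linear intensities:
L_src = 10·log₁₀(10^(75.1/10) − 10^(71.9/10)) = 10·log₁₀(16870000) = 72.3 dB SPL.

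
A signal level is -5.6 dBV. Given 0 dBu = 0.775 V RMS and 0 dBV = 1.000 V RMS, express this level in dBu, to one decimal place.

The offset between the scales is 20·log₁₀(0.775/1.000) = −2.214 dB.
So dBu = -5.6 + 2.214 = -3.4 dBu.

-3.4 dBu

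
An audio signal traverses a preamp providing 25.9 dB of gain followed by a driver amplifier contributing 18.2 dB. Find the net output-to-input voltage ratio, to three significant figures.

Net gain = 25.9 + 18.2 = 44.1 dB.
Voltage ratio = 10^(44.1/20) = 160.

160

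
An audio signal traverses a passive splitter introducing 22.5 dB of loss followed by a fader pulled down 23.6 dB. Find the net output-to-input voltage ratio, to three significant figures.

Net gain = (−22.5) + (−23.6) = -46.1 dB.
Voltage ratio = 10^(-46.1/20) = 0.00495.

0.00495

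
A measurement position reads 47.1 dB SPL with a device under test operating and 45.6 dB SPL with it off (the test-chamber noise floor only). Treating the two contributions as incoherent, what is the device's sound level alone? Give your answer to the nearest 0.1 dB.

Remove the background by subtracting linear intensities:
L_src = 10·log₁₀(10^(47.1/10) − 10^(45.6/10)) = 10·log₁₀(14980) = 41.8 dB SPL.

41.8 dB SPL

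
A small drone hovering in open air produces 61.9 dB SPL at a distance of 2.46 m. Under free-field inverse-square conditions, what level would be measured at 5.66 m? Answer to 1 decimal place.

54.7 dB SPL

Inverse-square spreading gives ΔL = −20·log₁₀(d₂/d₁).
ΔL = −20·log₁₀(5.66/2.46) = -7.24 dB, so L₂ = 61.9 + (-7.24) = 54.7 dB SPL.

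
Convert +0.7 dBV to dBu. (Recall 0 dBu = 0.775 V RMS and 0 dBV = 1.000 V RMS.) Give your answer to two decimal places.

+2.91 dBu

The offset between the scales is 20·log₁₀(0.775/1.000) = −2.214 dB.
So dBu = +0.7 + 2.214 = +2.91 dBu.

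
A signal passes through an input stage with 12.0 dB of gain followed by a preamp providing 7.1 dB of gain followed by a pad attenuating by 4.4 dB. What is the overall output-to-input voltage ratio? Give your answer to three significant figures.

5.43

Net gain = 12.0 + 7.1 + (−4.4) = 14.7 dB.
Voltage ratio = 10^(14.7/20) = 5.43.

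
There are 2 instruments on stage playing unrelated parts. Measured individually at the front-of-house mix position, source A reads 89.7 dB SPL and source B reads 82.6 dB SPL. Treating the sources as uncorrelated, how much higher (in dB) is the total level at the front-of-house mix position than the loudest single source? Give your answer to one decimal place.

0.8 dB

Uncorrelated sources add in intensity (power), not in dB.
L_total = 10·log₁₀(10^(89.7/10) + 10^(82.6/10)) = 90.47 dB SPL.
Excess over the loudest (89.7 dB): 90.47 − 89.7 = 0.8 dB.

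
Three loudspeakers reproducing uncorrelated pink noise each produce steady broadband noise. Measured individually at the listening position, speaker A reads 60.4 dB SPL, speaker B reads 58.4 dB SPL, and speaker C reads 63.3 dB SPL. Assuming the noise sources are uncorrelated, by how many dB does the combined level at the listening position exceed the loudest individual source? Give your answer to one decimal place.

Add the sources as powers (linear), then convert back to dB:
L_total = 10·log₁₀(10^(60.4/10) + 10^(58.4/10) + 10^(63.3/10)) = 65.94 dB SPL.
Excess over the loudest (63.3 dB): 65.94 − 63.3 = 2.6 dB.

2.6 dB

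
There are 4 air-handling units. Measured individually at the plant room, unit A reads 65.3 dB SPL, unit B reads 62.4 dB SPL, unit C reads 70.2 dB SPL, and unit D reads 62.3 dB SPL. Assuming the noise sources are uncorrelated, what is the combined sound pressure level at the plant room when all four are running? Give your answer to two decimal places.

72.38 dB SPL

Add the sources as powers (linear), then convert back to dB:
L_total = 10·log₁₀(10^(65.3/10) + 10^(62.4/10) + 10^(70.2/10) + 10^(62.3/10)) = 10·log₁₀(17300000) = 72.38 dB SPL.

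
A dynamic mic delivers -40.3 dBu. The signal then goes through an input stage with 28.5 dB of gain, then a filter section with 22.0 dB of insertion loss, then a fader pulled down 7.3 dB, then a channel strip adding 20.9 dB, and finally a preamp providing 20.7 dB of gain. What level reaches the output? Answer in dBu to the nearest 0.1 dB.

+0.5 dBu

Gain stages sum in dB:
-40.3 + 28.5 − 22.0 − 7.3 + 20.9 + 20.7 = +0.5 dBu.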